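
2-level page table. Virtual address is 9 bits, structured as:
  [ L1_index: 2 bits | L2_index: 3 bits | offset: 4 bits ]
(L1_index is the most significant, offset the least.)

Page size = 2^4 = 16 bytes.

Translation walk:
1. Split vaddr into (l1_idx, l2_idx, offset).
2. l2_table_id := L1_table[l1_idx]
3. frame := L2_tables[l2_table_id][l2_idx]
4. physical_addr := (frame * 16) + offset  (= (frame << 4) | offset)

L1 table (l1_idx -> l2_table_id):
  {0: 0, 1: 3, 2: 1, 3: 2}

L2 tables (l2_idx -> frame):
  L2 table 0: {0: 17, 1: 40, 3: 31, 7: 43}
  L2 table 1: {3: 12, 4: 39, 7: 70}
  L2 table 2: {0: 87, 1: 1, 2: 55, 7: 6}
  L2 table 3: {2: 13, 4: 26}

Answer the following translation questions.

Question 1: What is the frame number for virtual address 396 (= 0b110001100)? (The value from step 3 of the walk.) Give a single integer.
Answer: 87

Derivation:
vaddr = 396: l1_idx=3, l2_idx=0
L1[3] = 2; L2[2][0] = 87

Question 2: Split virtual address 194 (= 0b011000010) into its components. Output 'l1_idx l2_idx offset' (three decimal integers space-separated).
vaddr = 194 = 0b011000010
  top 2 bits -> l1_idx = 1
  next 3 bits -> l2_idx = 4
  bottom 4 bits -> offset = 2

Answer: 1 4 2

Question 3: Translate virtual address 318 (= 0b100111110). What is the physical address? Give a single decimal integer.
vaddr = 318 = 0b100111110
Split: l1_idx=2, l2_idx=3, offset=14
L1[2] = 1
L2[1][3] = 12
paddr = 12 * 16 + 14 = 206

Answer: 206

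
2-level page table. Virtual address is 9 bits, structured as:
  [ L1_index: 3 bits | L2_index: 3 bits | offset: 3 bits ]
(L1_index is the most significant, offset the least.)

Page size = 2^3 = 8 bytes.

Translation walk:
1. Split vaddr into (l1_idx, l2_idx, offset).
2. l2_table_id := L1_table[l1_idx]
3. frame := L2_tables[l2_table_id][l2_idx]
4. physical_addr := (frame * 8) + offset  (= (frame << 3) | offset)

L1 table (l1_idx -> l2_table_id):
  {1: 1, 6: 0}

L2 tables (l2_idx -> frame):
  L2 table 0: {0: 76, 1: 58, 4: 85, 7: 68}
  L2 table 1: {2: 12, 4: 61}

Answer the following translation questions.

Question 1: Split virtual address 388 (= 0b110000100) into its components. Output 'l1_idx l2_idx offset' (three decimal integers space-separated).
vaddr = 388 = 0b110000100
  top 3 bits -> l1_idx = 6
  next 3 bits -> l2_idx = 0
  bottom 3 bits -> offset = 4

Answer: 6 0 4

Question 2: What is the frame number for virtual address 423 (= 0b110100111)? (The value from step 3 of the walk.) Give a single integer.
vaddr = 423: l1_idx=6, l2_idx=4
L1[6] = 0; L2[0][4] = 85

Answer: 85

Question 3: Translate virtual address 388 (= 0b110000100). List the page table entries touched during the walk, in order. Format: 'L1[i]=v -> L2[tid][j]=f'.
Answer: L1[6]=0 -> L2[0][0]=76

Derivation:
vaddr = 388 = 0b110000100
Split: l1_idx=6, l2_idx=0, offset=4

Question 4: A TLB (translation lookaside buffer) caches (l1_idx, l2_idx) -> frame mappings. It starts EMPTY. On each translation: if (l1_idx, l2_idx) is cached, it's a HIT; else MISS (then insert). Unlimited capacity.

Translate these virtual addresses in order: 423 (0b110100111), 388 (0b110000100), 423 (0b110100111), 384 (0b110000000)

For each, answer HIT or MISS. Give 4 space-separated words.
Answer: MISS MISS HIT HIT

Derivation:
vaddr=423: (6,4) not in TLB -> MISS, insert
vaddr=388: (6,0) not in TLB -> MISS, insert
vaddr=423: (6,4) in TLB -> HIT
vaddr=384: (6,0) in TLB -> HIT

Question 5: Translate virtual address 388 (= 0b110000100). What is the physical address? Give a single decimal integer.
vaddr = 388 = 0b110000100
Split: l1_idx=6, l2_idx=0, offset=4
L1[6] = 0
L2[0][0] = 76
paddr = 76 * 8 + 4 = 612

Answer: 612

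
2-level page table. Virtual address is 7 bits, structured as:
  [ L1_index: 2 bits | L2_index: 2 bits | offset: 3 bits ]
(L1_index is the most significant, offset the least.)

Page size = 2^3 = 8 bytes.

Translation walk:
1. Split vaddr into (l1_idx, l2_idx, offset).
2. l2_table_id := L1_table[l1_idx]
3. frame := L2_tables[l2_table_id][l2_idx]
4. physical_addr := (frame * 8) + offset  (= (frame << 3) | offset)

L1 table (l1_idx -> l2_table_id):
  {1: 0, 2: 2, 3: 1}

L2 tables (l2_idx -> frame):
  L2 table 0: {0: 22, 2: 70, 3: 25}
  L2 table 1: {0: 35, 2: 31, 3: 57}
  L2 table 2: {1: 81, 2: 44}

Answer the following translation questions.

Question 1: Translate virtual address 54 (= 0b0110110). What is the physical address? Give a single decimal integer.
Answer: 566

Derivation:
vaddr = 54 = 0b0110110
Split: l1_idx=1, l2_idx=2, offset=6
L1[1] = 0
L2[0][2] = 70
paddr = 70 * 8 + 6 = 566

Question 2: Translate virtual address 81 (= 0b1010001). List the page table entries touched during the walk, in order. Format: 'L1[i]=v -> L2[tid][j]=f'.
vaddr = 81 = 0b1010001
Split: l1_idx=2, l2_idx=2, offset=1

Answer: L1[2]=2 -> L2[2][2]=44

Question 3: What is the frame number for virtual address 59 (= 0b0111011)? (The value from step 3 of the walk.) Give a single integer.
Answer: 25

Derivation:
vaddr = 59: l1_idx=1, l2_idx=3
L1[1] = 0; L2[0][3] = 25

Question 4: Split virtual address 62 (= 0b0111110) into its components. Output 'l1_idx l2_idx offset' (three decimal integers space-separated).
Answer: 1 3 6

Derivation:
vaddr = 62 = 0b0111110
  top 2 bits -> l1_idx = 1
  next 2 bits -> l2_idx = 3
  bottom 3 bits -> offset = 6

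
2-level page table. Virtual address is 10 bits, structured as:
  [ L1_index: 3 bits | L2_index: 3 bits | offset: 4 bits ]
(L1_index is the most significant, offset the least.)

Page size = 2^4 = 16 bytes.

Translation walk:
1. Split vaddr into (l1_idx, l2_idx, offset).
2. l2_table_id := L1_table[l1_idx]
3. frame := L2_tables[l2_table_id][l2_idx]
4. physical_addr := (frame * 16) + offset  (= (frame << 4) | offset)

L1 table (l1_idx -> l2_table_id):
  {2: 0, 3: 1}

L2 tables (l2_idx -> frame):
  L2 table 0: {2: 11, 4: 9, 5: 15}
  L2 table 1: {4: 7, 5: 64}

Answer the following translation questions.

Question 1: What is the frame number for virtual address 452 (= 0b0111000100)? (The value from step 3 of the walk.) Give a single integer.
vaddr = 452: l1_idx=3, l2_idx=4
L1[3] = 1; L2[1][4] = 7

Answer: 7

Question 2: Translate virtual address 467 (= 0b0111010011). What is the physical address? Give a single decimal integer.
vaddr = 467 = 0b0111010011
Split: l1_idx=3, l2_idx=5, offset=3
L1[3] = 1
L2[1][5] = 64
paddr = 64 * 16 + 3 = 1027

Answer: 1027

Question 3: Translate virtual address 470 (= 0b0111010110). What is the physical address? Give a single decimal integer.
vaddr = 470 = 0b0111010110
Split: l1_idx=3, l2_idx=5, offset=6
L1[3] = 1
L2[1][5] = 64
paddr = 64 * 16 + 6 = 1030

Answer: 1030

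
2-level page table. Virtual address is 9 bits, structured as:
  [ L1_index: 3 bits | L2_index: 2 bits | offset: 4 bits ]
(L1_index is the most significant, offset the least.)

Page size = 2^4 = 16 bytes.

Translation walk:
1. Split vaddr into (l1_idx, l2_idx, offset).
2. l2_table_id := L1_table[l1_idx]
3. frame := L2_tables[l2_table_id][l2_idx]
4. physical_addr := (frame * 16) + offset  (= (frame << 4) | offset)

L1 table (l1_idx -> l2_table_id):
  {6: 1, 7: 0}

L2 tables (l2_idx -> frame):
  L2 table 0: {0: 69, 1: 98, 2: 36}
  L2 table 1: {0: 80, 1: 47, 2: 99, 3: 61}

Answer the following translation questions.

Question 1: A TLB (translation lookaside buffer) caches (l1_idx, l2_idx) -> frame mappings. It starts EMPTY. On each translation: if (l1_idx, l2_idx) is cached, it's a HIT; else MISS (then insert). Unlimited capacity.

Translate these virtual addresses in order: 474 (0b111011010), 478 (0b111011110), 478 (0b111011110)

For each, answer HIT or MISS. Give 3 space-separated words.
Answer: MISS HIT HIT

Derivation:
vaddr=474: (7,1) not in TLB -> MISS, insert
vaddr=478: (7,1) in TLB -> HIT
vaddr=478: (7,1) in TLB -> HIT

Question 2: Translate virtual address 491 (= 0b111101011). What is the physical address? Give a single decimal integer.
Answer: 587

Derivation:
vaddr = 491 = 0b111101011
Split: l1_idx=7, l2_idx=2, offset=11
L1[7] = 0
L2[0][2] = 36
paddr = 36 * 16 + 11 = 587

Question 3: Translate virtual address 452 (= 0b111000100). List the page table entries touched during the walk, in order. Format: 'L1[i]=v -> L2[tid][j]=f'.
vaddr = 452 = 0b111000100
Split: l1_idx=7, l2_idx=0, offset=4

Answer: L1[7]=0 -> L2[0][0]=69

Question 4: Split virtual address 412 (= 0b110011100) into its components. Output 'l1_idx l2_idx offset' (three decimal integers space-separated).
vaddr = 412 = 0b110011100
  top 3 bits -> l1_idx = 6
  next 2 bits -> l2_idx = 1
  bottom 4 bits -> offset = 12

Answer: 6 1 12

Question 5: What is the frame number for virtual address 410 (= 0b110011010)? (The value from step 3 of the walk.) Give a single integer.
Answer: 47

Derivation:
vaddr = 410: l1_idx=6, l2_idx=1
L1[6] = 1; L2[1][1] = 47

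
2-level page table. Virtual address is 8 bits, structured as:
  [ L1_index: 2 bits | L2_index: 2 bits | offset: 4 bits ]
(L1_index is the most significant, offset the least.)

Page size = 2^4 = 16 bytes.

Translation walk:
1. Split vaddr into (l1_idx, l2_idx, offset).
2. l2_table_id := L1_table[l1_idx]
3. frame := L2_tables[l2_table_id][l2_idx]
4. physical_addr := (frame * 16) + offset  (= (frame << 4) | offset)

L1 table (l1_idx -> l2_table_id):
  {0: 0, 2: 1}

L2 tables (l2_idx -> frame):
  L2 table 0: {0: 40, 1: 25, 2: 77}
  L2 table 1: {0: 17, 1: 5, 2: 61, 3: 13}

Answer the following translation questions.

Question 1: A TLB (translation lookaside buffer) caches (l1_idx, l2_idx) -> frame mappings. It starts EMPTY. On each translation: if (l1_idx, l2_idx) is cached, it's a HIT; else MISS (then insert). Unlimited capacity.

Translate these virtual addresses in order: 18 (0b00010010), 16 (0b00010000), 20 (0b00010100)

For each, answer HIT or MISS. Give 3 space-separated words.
Answer: MISS HIT HIT

Derivation:
vaddr=18: (0,1) not in TLB -> MISS, insert
vaddr=16: (0,1) in TLB -> HIT
vaddr=20: (0,1) in TLB -> HIT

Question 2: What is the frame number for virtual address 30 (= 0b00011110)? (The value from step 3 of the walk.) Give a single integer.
Answer: 25

Derivation:
vaddr = 30: l1_idx=0, l2_idx=1
L1[0] = 0; L2[0][1] = 25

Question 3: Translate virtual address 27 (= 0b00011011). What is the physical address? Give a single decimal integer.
vaddr = 27 = 0b00011011
Split: l1_idx=0, l2_idx=1, offset=11
L1[0] = 0
L2[0][1] = 25
paddr = 25 * 16 + 11 = 411

Answer: 411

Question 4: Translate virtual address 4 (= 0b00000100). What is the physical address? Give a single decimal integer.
Answer: 644

Derivation:
vaddr = 4 = 0b00000100
Split: l1_idx=0, l2_idx=0, offset=4
L1[0] = 0
L2[0][0] = 40
paddr = 40 * 16 + 4 = 644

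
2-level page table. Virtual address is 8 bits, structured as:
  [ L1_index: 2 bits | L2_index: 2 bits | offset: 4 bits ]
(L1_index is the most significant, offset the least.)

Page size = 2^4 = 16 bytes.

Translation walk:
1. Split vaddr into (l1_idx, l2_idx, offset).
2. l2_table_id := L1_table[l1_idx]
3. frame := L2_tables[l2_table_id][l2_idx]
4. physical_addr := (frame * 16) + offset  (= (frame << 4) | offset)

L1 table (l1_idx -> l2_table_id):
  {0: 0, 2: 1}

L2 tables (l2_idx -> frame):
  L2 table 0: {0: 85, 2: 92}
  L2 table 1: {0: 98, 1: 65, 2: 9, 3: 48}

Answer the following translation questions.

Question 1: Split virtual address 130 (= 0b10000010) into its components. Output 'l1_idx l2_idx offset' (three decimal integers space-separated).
vaddr = 130 = 0b10000010
  top 2 bits -> l1_idx = 2
  next 2 bits -> l2_idx = 0
  bottom 4 bits -> offset = 2

Answer: 2 0 2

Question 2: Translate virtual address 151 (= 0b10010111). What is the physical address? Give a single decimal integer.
vaddr = 151 = 0b10010111
Split: l1_idx=2, l2_idx=1, offset=7
L1[2] = 1
L2[1][1] = 65
paddr = 65 * 16 + 7 = 1047

Answer: 1047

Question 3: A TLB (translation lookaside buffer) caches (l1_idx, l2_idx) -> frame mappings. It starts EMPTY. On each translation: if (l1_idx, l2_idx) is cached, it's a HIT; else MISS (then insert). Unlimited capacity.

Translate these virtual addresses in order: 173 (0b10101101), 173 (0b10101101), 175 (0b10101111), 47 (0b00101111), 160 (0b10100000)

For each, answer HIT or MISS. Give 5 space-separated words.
Answer: MISS HIT HIT MISS HIT

Derivation:
vaddr=173: (2,2) not in TLB -> MISS, insert
vaddr=173: (2,2) in TLB -> HIT
vaddr=175: (2,2) in TLB -> HIT
vaddr=47: (0,2) not in TLB -> MISS, insert
vaddr=160: (2,2) in TLB -> HIT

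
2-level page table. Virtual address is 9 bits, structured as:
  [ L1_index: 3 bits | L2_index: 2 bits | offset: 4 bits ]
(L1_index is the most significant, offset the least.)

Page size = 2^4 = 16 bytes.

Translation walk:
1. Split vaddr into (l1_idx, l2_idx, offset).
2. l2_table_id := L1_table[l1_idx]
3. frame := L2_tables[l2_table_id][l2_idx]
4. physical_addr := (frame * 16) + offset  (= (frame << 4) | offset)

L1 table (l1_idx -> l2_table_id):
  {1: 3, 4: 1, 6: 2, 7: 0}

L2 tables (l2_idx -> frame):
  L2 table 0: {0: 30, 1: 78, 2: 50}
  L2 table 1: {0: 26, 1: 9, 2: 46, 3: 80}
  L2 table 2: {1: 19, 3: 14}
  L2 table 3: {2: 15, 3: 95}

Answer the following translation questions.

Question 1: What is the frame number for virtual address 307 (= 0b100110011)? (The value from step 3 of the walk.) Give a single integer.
Answer: 80

Derivation:
vaddr = 307: l1_idx=4, l2_idx=3
L1[4] = 1; L2[1][3] = 80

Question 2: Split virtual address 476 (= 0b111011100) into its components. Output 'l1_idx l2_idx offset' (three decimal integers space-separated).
Answer: 7 1 12

Derivation:
vaddr = 476 = 0b111011100
  top 3 bits -> l1_idx = 7
  next 2 bits -> l2_idx = 1
  bottom 4 bits -> offset = 12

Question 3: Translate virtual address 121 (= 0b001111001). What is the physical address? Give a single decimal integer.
Answer: 1529

Derivation:
vaddr = 121 = 0b001111001
Split: l1_idx=1, l2_idx=3, offset=9
L1[1] = 3
L2[3][3] = 95
paddr = 95 * 16 + 9 = 1529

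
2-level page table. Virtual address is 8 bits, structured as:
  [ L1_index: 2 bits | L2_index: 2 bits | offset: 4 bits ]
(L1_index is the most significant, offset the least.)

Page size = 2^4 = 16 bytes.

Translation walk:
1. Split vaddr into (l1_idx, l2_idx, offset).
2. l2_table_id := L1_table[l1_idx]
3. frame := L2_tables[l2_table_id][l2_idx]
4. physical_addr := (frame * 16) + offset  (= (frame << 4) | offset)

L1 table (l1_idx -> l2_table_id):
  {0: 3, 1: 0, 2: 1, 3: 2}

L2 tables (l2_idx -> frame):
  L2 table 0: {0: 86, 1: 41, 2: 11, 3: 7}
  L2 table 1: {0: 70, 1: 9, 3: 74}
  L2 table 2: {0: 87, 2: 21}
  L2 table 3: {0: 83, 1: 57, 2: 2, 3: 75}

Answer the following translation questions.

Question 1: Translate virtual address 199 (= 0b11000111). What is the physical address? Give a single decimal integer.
Answer: 1399

Derivation:
vaddr = 199 = 0b11000111
Split: l1_idx=3, l2_idx=0, offset=7
L1[3] = 2
L2[2][0] = 87
paddr = 87 * 16 + 7 = 1399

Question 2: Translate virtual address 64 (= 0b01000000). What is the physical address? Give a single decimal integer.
Answer: 1376

Derivation:
vaddr = 64 = 0b01000000
Split: l1_idx=1, l2_idx=0, offset=0
L1[1] = 0
L2[0][0] = 86
paddr = 86 * 16 + 0 = 1376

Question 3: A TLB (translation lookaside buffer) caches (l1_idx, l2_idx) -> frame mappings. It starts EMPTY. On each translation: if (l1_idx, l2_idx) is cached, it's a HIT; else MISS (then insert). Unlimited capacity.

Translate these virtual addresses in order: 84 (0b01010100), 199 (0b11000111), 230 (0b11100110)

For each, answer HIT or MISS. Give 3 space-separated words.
Answer: MISS MISS MISS

Derivation:
vaddr=84: (1,1) not in TLB -> MISS, insert
vaddr=199: (3,0) not in TLB -> MISS, insert
vaddr=230: (3,2) not in TLB -> MISS, insert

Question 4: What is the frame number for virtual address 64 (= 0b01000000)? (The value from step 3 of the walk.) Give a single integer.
Answer: 86

Derivation:
vaddr = 64: l1_idx=1, l2_idx=0
L1[1] = 0; L2[0][0] = 86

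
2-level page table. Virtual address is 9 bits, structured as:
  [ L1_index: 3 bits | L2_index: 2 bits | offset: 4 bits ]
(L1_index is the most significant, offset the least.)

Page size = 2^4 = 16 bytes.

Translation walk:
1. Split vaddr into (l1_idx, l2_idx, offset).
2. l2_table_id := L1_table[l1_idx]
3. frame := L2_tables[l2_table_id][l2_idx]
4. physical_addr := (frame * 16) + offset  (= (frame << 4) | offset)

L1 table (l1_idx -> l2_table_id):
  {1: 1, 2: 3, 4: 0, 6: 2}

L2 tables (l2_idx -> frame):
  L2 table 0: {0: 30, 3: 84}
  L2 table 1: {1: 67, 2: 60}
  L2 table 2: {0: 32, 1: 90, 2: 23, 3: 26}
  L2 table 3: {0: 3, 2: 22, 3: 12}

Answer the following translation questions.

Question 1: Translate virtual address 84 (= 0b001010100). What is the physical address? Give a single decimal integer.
Answer: 1076

Derivation:
vaddr = 84 = 0b001010100
Split: l1_idx=1, l2_idx=1, offset=4
L1[1] = 1
L2[1][1] = 67
paddr = 67 * 16 + 4 = 1076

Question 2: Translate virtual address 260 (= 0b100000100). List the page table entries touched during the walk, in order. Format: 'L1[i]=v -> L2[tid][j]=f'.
Answer: L1[4]=0 -> L2[0][0]=30

Derivation:
vaddr = 260 = 0b100000100
Split: l1_idx=4, l2_idx=0, offset=4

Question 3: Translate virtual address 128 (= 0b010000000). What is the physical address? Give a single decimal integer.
Answer: 48

Derivation:
vaddr = 128 = 0b010000000
Split: l1_idx=2, l2_idx=0, offset=0
L1[2] = 3
L2[3][0] = 3
paddr = 3 * 16 + 0 = 48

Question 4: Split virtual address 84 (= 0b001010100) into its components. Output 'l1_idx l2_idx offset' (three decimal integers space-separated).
vaddr = 84 = 0b001010100
  top 3 bits -> l1_idx = 1
  next 2 bits -> l2_idx = 1
  bottom 4 bits -> offset = 4

Answer: 1 1 4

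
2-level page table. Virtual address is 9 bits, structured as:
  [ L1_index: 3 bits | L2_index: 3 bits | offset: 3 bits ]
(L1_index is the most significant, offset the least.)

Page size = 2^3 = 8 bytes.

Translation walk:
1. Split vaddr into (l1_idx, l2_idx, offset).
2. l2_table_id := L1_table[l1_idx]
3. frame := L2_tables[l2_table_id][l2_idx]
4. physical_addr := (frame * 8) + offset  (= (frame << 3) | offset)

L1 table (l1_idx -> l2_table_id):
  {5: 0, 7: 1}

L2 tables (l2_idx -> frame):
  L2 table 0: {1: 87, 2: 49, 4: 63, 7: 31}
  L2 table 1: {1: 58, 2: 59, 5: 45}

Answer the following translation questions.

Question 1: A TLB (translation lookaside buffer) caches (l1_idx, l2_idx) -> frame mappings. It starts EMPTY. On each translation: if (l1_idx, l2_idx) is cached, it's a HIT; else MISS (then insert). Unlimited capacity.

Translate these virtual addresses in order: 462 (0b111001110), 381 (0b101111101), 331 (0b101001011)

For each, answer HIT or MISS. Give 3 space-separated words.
Answer: MISS MISS MISS

Derivation:
vaddr=462: (7,1) not in TLB -> MISS, insert
vaddr=381: (5,7) not in TLB -> MISS, insert
vaddr=331: (5,1) not in TLB -> MISS, insert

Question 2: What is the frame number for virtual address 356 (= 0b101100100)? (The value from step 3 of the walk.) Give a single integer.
vaddr = 356: l1_idx=5, l2_idx=4
L1[5] = 0; L2[0][4] = 63

Answer: 63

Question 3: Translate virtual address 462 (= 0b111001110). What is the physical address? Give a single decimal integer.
Answer: 470

Derivation:
vaddr = 462 = 0b111001110
Split: l1_idx=7, l2_idx=1, offset=6
L1[7] = 1
L2[1][1] = 58
paddr = 58 * 8 + 6 = 470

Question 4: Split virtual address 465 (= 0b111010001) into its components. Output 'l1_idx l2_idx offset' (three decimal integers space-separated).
Answer: 7 2 1

Derivation:
vaddr = 465 = 0b111010001
  top 3 bits -> l1_idx = 7
  next 3 bits -> l2_idx = 2
  bottom 3 bits -> offset = 1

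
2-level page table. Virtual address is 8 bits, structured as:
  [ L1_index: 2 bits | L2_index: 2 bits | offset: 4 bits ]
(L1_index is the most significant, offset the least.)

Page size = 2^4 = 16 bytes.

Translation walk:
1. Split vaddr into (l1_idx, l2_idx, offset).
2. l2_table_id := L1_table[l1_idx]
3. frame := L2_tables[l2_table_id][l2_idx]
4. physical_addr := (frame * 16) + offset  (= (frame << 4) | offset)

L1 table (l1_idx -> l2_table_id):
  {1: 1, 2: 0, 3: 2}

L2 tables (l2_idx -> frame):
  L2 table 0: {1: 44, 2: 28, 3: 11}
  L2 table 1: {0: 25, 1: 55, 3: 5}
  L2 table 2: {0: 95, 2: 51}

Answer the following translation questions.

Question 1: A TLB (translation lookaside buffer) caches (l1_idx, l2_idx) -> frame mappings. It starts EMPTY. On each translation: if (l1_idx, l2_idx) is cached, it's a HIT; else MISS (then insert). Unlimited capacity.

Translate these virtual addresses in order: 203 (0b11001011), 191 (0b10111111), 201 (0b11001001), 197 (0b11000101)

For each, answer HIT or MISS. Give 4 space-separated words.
Answer: MISS MISS HIT HIT

Derivation:
vaddr=203: (3,0) not in TLB -> MISS, insert
vaddr=191: (2,3) not in TLB -> MISS, insert
vaddr=201: (3,0) in TLB -> HIT
vaddr=197: (3,0) in TLB -> HIT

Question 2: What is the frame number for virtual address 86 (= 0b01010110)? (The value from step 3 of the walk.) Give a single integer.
Answer: 55

Derivation:
vaddr = 86: l1_idx=1, l2_idx=1
L1[1] = 1; L2[1][1] = 55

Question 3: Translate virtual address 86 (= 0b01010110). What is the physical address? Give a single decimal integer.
Answer: 886

Derivation:
vaddr = 86 = 0b01010110
Split: l1_idx=1, l2_idx=1, offset=6
L1[1] = 1
L2[1][1] = 55
paddr = 55 * 16 + 6 = 886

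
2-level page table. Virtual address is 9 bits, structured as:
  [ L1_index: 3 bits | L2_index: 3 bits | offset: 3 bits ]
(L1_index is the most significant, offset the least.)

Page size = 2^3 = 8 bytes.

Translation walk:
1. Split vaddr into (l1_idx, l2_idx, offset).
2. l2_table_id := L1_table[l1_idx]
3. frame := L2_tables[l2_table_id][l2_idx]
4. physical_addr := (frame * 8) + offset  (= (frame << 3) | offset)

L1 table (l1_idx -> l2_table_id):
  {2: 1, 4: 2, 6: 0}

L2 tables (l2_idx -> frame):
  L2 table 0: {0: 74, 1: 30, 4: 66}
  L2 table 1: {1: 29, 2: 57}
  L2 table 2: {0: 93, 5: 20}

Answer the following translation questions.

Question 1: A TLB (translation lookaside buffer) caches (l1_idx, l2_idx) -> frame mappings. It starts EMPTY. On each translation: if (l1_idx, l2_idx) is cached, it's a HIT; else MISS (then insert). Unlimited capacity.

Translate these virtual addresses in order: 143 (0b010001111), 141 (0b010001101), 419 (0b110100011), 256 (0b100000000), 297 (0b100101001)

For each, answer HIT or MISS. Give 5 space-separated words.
Answer: MISS HIT MISS MISS MISS

Derivation:
vaddr=143: (2,1) not in TLB -> MISS, insert
vaddr=141: (2,1) in TLB -> HIT
vaddr=419: (6,4) not in TLB -> MISS, insert
vaddr=256: (4,0) not in TLB -> MISS, insert
vaddr=297: (4,5) not in TLB -> MISS, insert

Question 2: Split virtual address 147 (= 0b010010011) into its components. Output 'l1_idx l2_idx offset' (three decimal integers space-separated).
Answer: 2 2 3

Derivation:
vaddr = 147 = 0b010010011
  top 3 bits -> l1_idx = 2
  next 3 bits -> l2_idx = 2
  bottom 3 bits -> offset = 3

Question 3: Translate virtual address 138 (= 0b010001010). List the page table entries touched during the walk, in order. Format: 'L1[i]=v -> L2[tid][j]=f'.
Answer: L1[2]=1 -> L2[1][1]=29

Derivation:
vaddr = 138 = 0b010001010
Split: l1_idx=2, l2_idx=1, offset=2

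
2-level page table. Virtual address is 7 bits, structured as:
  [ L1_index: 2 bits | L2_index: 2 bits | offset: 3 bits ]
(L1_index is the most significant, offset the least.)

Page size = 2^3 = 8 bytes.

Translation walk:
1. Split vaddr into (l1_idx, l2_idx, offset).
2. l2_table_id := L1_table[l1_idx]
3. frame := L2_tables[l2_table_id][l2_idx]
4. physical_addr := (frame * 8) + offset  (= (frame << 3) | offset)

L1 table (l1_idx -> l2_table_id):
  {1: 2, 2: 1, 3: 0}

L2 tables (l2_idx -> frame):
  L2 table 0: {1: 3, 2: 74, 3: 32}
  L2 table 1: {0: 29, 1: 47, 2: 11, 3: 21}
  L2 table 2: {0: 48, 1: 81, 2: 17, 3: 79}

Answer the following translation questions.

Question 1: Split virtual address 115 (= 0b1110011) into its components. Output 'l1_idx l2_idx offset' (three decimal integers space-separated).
Answer: 3 2 3

Derivation:
vaddr = 115 = 0b1110011
  top 2 bits -> l1_idx = 3
  next 2 bits -> l2_idx = 2
  bottom 3 bits -> offset = 3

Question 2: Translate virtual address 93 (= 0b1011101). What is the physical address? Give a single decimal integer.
Answer: 173

Derivation:
vaddr = 93 = 0b1011101
Split: l1_idx=2, l2_idx=3, offset=5
L1[2] = 1
L2[1][3] = 21
paddr = 21 * 8 + 5 = 173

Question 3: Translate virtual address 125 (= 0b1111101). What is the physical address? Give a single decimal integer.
Answer: 261

Derivation:
vaddr = 125 = 0b1111101
Split: l1_idx=3, l2_idx=3, offset=5
L1[3] = 0
L2[0][3] = 32
paddr = 32 * 8 + 5 = 261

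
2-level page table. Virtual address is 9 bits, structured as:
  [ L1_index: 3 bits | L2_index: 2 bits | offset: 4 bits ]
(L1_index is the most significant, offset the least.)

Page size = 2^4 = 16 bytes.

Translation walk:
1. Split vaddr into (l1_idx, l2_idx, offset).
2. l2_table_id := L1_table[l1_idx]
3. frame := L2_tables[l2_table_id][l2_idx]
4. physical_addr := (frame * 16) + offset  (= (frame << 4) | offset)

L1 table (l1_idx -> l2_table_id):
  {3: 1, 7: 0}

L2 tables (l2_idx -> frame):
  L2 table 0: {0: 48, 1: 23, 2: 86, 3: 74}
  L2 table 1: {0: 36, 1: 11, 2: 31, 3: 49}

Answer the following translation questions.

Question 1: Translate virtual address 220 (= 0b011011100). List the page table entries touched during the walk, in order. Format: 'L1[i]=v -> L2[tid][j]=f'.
vaddr = 220 = 0b011011100
Split: l1_idx=3, l2_idx=1, offset=12

Answer: L1[3]=1 -> L2[1][1]=11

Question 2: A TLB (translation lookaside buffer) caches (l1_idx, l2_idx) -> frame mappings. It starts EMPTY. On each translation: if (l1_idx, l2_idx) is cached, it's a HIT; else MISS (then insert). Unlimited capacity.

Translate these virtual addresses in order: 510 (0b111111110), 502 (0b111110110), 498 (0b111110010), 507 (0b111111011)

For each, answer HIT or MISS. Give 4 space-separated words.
vaddr=510: (7,3) not in TLB -> MISS, insert
vaddr=502: (7,3) in TLB -> HIT
vaddr=498: (7,3) in TLB -> HIT
vaddr=507: (7,3) in TLB -> HIT

Answer: MISS HIT HIT HIT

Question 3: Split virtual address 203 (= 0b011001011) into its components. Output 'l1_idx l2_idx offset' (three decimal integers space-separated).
vaddr = 203 = 0b011001011
  top 3 bits -> l1_idx = 3
  next 2 bits -> l2_idx = 0
  bottom 4 bits -> offset = 11

Answer: 3 0 11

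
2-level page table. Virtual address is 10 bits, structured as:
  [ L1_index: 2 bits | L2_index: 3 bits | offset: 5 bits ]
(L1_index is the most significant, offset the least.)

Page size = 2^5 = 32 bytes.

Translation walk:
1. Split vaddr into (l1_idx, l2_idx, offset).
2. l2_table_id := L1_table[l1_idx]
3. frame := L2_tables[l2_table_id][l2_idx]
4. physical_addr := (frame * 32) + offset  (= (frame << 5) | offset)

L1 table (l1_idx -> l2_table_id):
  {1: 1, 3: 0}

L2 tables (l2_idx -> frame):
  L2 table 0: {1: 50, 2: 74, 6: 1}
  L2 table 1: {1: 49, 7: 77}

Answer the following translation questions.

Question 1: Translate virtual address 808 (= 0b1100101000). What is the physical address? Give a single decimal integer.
Answer: 1608

Derivation:
vaddr = 808 = 0b1100101000
Split: l1_idx=3, l2_idx=1, offset=8
L1[3] = 0
L2[0][1] = 50
paddr = 50 * 32 + 8 = 1608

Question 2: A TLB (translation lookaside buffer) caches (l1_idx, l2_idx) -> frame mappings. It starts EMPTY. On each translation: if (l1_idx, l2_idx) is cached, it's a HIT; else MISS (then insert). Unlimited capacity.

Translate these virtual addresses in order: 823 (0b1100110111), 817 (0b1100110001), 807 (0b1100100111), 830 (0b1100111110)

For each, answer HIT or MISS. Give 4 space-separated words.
Answer: MISS HIT HIT HIT

Derivation:
vaddr=823: (3,1) not in TLB -> MISS, insert
vaddr=817: (3,1) in TLB -> HIT
vaddr=807: (3,1) in TLB -> HIT
vaddr=830: (3,1) in TLB -> HIT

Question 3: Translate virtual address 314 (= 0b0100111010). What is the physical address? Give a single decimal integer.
Answer: 1594

Derivation:
vaddr = 314 = 0b0100111010
Split: l1_idx=1, l2_idx=1, offset=26
L1[1] = 1
L2[1][1] = 49
paddr = 49 * 32 + 26 = 1594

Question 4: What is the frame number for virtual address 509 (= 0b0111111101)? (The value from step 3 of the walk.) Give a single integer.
Answer: 77

Derivation:
vaddr = 509: l1_idx=1, l2_idx=7
L1[1] = 1; L2[1][7] = 77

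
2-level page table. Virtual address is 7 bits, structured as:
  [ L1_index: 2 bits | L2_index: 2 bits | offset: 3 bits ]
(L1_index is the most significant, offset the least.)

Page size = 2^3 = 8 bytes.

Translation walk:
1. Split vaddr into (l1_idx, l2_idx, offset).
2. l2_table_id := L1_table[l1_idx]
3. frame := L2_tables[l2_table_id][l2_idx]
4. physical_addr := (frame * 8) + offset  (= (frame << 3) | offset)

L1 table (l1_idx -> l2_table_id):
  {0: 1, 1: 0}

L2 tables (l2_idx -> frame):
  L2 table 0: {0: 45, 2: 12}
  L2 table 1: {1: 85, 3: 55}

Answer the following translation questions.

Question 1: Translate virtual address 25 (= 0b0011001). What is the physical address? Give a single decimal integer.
vaddr = 25 = 0b0011001
Split: l1_idx=0, l2_idx=3, offset=1
L1[0] = 1
L2[1][3] = 55
paddr = 55 * 8 + 1 = 441

Answer: 441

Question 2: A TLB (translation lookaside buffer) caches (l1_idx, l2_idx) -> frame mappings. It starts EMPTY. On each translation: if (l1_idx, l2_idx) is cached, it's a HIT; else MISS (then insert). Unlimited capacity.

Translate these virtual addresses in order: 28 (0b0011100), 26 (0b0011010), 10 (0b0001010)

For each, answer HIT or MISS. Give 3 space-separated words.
vaddr=28: (0,3) not in TLB -> MISS, insert
vaddr=26: (0,3) in TLB -> HIT
vaddr=10: (0,1) not in TLB -> MISS, insert

Answer: MISS HIT MISS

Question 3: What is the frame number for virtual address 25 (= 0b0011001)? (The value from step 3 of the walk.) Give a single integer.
Answer: 55

Derivation:
vaddr = 25: l1_idx=0, l2_idx=3
L1[0] = 1; L2[1][3] = 55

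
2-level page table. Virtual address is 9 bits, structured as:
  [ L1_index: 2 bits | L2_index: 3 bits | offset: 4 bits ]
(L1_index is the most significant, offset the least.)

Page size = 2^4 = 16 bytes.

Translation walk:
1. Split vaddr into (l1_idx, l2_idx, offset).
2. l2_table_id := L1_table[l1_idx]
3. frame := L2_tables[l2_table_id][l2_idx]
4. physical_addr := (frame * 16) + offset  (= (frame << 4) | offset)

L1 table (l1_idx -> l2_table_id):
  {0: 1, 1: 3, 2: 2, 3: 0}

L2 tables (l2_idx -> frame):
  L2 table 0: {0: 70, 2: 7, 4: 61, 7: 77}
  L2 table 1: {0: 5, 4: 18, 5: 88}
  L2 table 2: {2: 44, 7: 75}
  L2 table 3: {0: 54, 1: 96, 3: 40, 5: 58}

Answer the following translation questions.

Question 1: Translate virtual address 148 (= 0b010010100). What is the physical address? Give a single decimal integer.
vaddr = 148 = 0b010010100
Split: l1_idx=1, l2_idx=1, offset=4
L1[1] = 3
L2[3][1] = 96
paddr = 96 * 16 + 4 = 1540

Answer: 1540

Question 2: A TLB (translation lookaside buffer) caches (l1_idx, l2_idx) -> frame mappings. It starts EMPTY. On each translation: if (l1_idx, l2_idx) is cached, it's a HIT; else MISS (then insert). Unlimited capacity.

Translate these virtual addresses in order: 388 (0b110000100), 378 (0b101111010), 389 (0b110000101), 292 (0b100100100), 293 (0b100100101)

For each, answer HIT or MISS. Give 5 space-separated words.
vaddr=388: (3,0) not in TLB -> MISS, insert
vaddr=378: (2,7) not in TLB -> MISS, insert
vaddr=389: (3,0) in TLB -> HIT
vaddr=292: (2,2) not in TLB -> MISS, insert
vaddr=293: (2,2) in TLB -> HIT

Answer: MISS MISS HIT MISS HIT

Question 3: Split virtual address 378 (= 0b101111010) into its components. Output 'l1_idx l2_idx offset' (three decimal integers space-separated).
vaddr = 378 = 0b101111010
  top 2 bits -> l1_idx = 2
  next 3 bits -> l2_idx = 7
  bottom 4 bits -> offset = 10

Answer: 2 7 10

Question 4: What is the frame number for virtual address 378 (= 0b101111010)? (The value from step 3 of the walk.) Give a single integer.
Answer: 75

Derivation:
vaddr = 378: l1_idx=2, l2_idx=7
L1[2] = 2; L2[2][7] = 75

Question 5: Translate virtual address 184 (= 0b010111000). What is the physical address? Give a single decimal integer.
Answer: 648

Derivation:
vaddr = 184 = 0b010111000
Split: l1_idx=1, l2_idx=3, offset=8
L1[1] = 3
L2[3][3] = 40
paddr = 40 * 16 + 8 = 648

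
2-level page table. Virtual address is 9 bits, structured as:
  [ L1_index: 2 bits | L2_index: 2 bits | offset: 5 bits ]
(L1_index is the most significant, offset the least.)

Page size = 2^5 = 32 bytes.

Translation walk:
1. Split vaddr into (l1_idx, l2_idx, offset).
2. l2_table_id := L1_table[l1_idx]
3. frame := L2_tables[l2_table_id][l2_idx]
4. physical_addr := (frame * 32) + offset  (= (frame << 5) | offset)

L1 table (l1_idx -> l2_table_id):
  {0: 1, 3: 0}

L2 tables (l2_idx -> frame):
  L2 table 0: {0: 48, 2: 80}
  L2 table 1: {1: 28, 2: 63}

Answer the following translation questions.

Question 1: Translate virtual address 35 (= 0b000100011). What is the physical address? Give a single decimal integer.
vaddr = 35 = 0b000100011
Split: l1_idx=0, l2_idx=1, offset=3
L1[0] = 1
L2[1][1] = 28
paddr = 28 * 32 + 3 = 899

Answer: 899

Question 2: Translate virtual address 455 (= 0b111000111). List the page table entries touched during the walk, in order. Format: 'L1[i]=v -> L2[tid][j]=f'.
vaddr = 455 = 0b111000111
Split: l1_idx=3, l2_idx=2, offset=7

Answer: L1[3]=0 -> L2[0][2]=80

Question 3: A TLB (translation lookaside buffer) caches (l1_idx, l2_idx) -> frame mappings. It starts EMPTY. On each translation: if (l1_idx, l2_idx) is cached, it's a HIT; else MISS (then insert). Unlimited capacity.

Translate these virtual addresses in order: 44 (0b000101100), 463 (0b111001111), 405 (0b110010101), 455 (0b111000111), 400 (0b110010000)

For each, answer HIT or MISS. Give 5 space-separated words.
vaddr=44: (0,1) not in TLB -> MISS, insert
vaddr=463: (3,2) not in TLB -> MISS, insert
vaddr=405: (3,0) not in TLB -> MISS, insert
vaddr=455: (3,2) in TLB -> HIT
vaddr=400: (3,0) in TLB -> HIT

Answer: MISS MISS MISS HIT HIT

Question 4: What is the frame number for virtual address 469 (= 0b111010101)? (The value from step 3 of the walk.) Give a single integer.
Answer: 80

Derivation:
vaddr = 469: l1_idx=3, l2_idx=2
L1[3] = 0; L2[0][2] = 80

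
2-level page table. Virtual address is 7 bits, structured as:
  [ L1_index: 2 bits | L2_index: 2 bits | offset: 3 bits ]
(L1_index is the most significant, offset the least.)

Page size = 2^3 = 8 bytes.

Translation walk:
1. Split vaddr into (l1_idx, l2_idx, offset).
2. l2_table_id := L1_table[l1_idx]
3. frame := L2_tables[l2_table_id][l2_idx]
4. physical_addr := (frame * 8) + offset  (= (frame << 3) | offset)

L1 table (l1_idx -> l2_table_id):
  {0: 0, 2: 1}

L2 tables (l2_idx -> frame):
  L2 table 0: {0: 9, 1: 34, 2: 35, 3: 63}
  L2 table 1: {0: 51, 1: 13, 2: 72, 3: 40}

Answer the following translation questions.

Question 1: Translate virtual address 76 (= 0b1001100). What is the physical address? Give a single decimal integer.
vaddr = 76 = 0b1001100
Split: l1_idx=2, l2_idx=1, offset=4
L1[2] = 1
L2[1][1] = 13
paddr = 13 * 8 + 4 = 108

Answer: 108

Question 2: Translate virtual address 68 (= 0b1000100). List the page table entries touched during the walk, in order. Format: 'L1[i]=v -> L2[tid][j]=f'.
Answer: L1[2]=1 -> L2[1][0]=51

Derivation:
vaddr = 68 = 0b1000100
Split: l1_idx=2, l2_idx=0, offset=4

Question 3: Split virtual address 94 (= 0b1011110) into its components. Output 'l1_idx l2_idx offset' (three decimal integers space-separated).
Answer: 2 3 6

Derivation:
vaddr = 94 = 0b1011110
  top 2 bits -> l1_idx = 2
  next 2 bits -> l2_idx = 3
  bottom 3 bits -> offset = 6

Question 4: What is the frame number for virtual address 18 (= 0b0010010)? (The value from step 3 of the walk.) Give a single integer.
vaddr = 18: l1_idx=0, l2_idx=2
L1[0] = 0; L2[0][2] = 35

Answer: 35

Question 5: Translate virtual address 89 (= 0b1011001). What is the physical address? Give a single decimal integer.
Answer: 321

Derivation:
vaddr = 89 = 0b1011001
Split: l1_idx=2, l2_idx=3, offset=1
L1[2] = 1
L2[1][3] = 40
paddr = 40 * 8 + 1 = 321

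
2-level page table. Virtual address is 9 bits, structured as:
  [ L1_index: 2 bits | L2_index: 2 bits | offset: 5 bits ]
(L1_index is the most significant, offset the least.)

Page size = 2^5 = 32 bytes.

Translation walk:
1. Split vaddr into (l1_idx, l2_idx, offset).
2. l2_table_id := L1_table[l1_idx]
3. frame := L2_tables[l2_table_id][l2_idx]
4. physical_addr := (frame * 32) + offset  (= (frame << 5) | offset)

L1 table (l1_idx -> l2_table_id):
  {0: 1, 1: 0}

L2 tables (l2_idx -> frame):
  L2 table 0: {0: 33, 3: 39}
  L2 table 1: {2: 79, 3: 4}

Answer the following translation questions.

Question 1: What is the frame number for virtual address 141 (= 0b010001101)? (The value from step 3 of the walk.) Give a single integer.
vaddr = 141: l1_idx=1, l2_idx=0
L1[1] = 0; L2[0][0] = 33

Answer: 33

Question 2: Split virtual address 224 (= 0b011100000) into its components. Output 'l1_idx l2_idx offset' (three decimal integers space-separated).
vaddr = 224 = 0b011100000
  top 2 bits -> l1_idx = 1
  next 2 bits -> l2_idx = 3
  bottom 5 bits -> offset = 0

Answer: 1 3 0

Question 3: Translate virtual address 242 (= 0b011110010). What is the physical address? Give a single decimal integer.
Answer: 1266

Derivation:
vaddr = 242 = 0b011110010
Split: l1_idx=1, l2_idx=3, offset=18
L1[1] = 0
L2[0][3] = 39
paddr = 39 * 32 + 18 = 1266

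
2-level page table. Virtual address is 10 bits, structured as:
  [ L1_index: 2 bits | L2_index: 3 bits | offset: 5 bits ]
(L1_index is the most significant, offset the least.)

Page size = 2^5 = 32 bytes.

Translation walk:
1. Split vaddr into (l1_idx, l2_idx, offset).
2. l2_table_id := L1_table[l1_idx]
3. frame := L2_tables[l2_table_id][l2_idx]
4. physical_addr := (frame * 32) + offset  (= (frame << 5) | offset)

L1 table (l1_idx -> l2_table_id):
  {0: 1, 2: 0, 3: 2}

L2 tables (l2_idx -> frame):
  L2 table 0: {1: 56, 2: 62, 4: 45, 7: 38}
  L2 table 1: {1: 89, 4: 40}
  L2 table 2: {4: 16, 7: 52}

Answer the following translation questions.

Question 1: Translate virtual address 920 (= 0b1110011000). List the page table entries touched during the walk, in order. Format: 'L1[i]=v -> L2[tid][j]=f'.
Answer: L1[3]=2 -> L2[2][4]=16

Derivation:
vaddr = 920 = 0b1110011000
Split: l1_idx=3, l2_idx=4, offset=24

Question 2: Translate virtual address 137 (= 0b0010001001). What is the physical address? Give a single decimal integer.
vaddr = 137 = 0b0010001001
Split: l1_idx=0, l2_idx=4, offset=9
L1[0] = 1
L2[1][4] = 40
paddr = 40 * 32 + 9 = 1289

Answer: 1289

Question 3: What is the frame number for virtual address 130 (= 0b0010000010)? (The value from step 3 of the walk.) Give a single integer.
Answer: 40

Derivation:
vaddr = 130: l1_idx=0, l2_idx=4
L1[0] = 1; L2[1][4] = 40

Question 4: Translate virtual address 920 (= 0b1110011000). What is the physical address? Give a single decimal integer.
vaddr = 920 = 0b1110011000
Split: l1_idx=3, l2_idx=4, offset=24
L1[3] = 2
L2[2][4] = 16
paddr = 16 * 32 + 24 = 536

Answer: 536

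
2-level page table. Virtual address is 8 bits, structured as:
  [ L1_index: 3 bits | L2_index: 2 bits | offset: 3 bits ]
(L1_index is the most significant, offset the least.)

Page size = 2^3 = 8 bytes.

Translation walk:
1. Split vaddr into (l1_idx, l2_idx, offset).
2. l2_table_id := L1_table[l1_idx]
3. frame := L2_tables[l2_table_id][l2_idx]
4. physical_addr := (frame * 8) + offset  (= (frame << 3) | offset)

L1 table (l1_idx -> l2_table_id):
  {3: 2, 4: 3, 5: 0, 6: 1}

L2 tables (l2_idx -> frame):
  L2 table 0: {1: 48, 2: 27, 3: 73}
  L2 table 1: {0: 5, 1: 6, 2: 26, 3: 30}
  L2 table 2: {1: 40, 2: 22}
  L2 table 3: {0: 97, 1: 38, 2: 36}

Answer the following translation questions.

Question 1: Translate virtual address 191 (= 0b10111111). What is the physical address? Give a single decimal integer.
vaddr = 191 = 0b10111111
Split: l1_idx=5, l2_idx=3, offset=7
L1[5] = 0
L2[0][3] = 73
paddr = 73 * 8 + 7 = 591

Answer: 591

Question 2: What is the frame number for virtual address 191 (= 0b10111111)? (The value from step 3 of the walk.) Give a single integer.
vaddr = 191: l1_idx=5, l2_idx=3
L1[5] = 0; L2[0][3] = 73

Answer: 73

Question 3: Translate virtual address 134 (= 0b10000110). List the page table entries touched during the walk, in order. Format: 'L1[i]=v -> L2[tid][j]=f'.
Answer: L1[4]=3 -> L2[3][0]=97

Derivation:
vaddr = 134 = 0b10000110
Split: l1_idx=4, l2_idx=0, offset=6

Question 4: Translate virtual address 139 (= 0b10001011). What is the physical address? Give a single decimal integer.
vaddr = 139 = 0b10001011
Split: l1_idx=4, l2_idx=1, offset=3
L1[4] = 3
L2[3][1] = 38
paddr = 38 * 8 + 3 = 307

Answer: 307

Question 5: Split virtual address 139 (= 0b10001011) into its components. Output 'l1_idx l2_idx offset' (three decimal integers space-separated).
Answer: 4 1 3

Derivation:
vaddr = 139 = 0b10001011
  top 3 bits -> l1_idx = 4
  next 2 bits -> l2_idx = 1
  bottom 3 bits -> offset = 3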